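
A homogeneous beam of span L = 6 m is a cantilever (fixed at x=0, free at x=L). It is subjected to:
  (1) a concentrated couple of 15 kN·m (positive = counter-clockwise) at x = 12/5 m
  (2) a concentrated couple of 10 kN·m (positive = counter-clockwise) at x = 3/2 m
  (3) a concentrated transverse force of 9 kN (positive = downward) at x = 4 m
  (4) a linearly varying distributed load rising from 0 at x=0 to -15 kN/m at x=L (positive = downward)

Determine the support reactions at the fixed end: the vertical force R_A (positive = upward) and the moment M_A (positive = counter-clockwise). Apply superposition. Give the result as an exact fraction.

R_A = -36 kN, M_A = -169 kN·m

Load 1 — applied couple M₀=15 kN·m at a=12/5 m (b=L-a=18/5):
  R_A = 0 kN
  M_A = -M₀ = -15 kN·m
Load 2 — applied couple M₀=10 kN·m at a=3/2 m (b=L-a=9/2):
  R_A = 0 kN
  M_A = -M₀ = -10 kN·m
Load 3 — point force P=9 kN at a=4 m (b=L-a=2):
  R_A = P = 9 kN
  M_A = Pa = 9·4 = 36 kN·m
Load 4 — triangular load w₀=-15 kN/m (0→w₀ over full span):
  R_A = w₀L/2 = (-15)·6/2 = -45 kN
  M_A = w₀L²/3 = (-15)·6²/3 = -180 kN·m
Superposition: R_A = -36 kN, M_A = -169 kN·m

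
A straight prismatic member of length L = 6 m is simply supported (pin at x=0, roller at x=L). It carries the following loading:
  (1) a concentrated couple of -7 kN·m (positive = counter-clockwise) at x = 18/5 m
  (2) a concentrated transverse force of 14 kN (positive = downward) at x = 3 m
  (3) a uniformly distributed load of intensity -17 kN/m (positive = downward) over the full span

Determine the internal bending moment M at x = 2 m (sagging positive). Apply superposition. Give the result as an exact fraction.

Load 1 — applied couple M₀=-7 kN·m at a=18/5 m (b=L-a=12/5):
  M_1 = M₀x/L  [x≤a] = (-7)·2/6 = -7/3 kN·m
Load 2 — point force P=14 kN at a=3 m (b=L-a=3):
  M_2 = Pbx/L  [x≤a] = 14·3·2/6 = 14 kN·m
Load 3 — uniform load w=-17 kN/m over full span:
  M_3 = wx(L-x)/2 = (-17)·2·(6-2)/2 = -68 kN·m
Superposition: M = Σ M_i = -169/3 kN·m ≈ -56.333333 kN·m

M(2) = -169/3 kN·m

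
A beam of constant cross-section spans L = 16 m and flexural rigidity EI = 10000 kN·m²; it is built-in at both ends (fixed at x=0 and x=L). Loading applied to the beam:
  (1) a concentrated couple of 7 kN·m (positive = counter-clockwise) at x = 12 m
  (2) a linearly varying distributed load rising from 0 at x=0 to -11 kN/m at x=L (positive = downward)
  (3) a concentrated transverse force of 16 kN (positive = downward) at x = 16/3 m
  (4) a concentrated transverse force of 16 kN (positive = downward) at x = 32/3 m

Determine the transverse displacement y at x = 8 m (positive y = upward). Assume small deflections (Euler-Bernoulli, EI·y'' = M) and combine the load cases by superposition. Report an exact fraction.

y(8) = 8201/202500 m

Load 1 — applied couple M₀=7 kN·m at a=12 m (b=L-a=4):
  y_1 = (R_Ax³/6 - M_Ax²/2)/EI  [x≤a] with R_A=63/128, M_A=35/16 = ((63/128)·8³/6 - (35/16)·8²/2)/10000 = -7/2500 m
Load 2 — triangular load w₀=-11 kN/m (0→w₀ over full span):
  y_2 = -w₀x²(L-x)²(x+2L)/(120LEI) = -(-11)·8²·(16-8)²·(8+2·16)/(120·16·10000) = 176/1875 m
Load 3 — point force P=16 kN at a=16/3 m (b=L-a=32/3):
  y_3 = -Pa²(L-x)²(3bL-(3b+a)(L-x))/(6L³EI)  [x>a] = -16·(16/3)²·(16-8)²·(3·(32/3)·16-(3·(32/3)+(16/3))·(16-8))/(6·16³·10000) = -256/10125 m
Load 4 — point force P=16 kN at a=32/3 m (b=L-a=16/3):
  y_4 = -Pb²x²(3aL-(3a+b)x)/(6L³EI)  [x≤a] = -16·(16/3)²·8²·(3·(32/3)·16-(3·(32/3)+(16/3))·8)/(6·16³·10000) = -256/10125 m
Superposition: y = Σ y_i = 8201/202500 m ≈ 0.040499 m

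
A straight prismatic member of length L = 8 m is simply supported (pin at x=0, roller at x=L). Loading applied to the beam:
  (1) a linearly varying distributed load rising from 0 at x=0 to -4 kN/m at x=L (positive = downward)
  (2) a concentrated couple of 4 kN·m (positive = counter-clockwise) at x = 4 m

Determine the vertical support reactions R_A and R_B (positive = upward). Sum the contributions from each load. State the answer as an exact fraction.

Load 1 — triangular load w₀=-4 kN/m (0→w₀ over full span):
  R_A = w₀L/6 = (-4)·8/6 = -16/3 kN
  R_B = w₀L/3 = (-4)·8/3 = -32/3 kN
Load 2 — applied couple M₀=4 kN·m at a=4 m (b=L-a=4):
  R_A = M₀/L = 4/8 = 1/2 kN
  R_B = -M₀/L = -4/8 = -1/2 kN
Superposition: R_A = -29/6 kN, R_B = -67/6 kN

R_A = -29/6 kN, R_B = -67/6 kN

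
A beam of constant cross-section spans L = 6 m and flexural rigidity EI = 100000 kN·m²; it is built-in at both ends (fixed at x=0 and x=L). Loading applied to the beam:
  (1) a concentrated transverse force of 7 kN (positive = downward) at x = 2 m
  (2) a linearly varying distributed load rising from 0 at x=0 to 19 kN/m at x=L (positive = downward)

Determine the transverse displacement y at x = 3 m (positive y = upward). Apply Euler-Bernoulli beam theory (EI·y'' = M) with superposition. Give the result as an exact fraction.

Load 1 — point force P=7 kN at a=2 m (b=L-a=4):
  y_1 = -Pa²(L-x)²(3bL-(3b+a)(L-x))/(6L³EI)  [x>a] = -7·2²·(6-3)²·(3·4·6-(3·4+2)·(6-3))/(6·6³·100000) = -7/120000 m
Load 2 — triangular load w₀=19 kN/m (0→w₀ over full span):
  y_2 = -w₀x²(L-x)²(x+2L)/(120LEI) = -19·3²·(6-3)²·(3+2·6)/(120·6·100000) = -513/1600000 m
Superposition: y = Σ y_i = -1819/4800000 m ≈ -0.000379 m

y(3) = -1819/4800000 m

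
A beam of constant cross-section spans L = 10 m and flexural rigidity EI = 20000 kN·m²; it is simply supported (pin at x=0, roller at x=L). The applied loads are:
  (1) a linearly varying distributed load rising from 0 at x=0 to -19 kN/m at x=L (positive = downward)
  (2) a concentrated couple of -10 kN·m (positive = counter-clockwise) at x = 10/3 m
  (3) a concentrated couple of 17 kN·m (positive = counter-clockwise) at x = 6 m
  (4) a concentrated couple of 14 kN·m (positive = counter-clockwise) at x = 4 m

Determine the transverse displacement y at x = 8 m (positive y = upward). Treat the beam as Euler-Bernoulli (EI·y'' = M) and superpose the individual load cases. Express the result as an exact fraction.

Load 1 — triangular load w₀=-19 kN/m (0→w₀ over full span):
  y_1 = -w₀x(7L⁴-10L²x²+3x⁴)/(360LEI) = -(-19)·8·(7·10⁴-10·10²·8²+3·8⁴)/(360·10·20000) = 2413/62500 m
Load 2 — applied couple M₀=-10 kN·m at a=10/3 m (b=L-a=20/3):
  y_2 = (M₀x³/(6L)-M₀(x-a)²/2+C₁x)/EI  [x>a] with C₁=M₀(3b²-L²)/(6L)=-50/9 = ((-10)·8³/(6·10)-(-10)·(8-(10/3))²/2+(-50/9)·8)/20000 = -47/45000 m
Load 3 — applied couple M₀=17 kN·m at a=6 m (b=L-a=4):
  y_3 = (M₀x³/(6L)-M₀(x-a)²/2+C₁x)/EI  [x>a] with C₁=M₀(3b²-L²)/(6L)=-221/15 = (17·8³/(6·10)-17·(8-6)²/2+(-221/15)·8)/20000 = -17/50000 m
Load 4 — applied couple M₀=14 kN·m at a=4 m (b=L-a=6):
  y_4 = (M₀x³/(6L)-M₀(x-a)²/2+C₁x)/EI  [x>a] with C₁=M₀(3b²-L²)/(6L)=28/15 = (14·8³/(6·10)-14·(8-4)²/2+(28/15)·8)/20000 = 7/6250 m
Superposition: y = Σ y_i = 86273/2250000 m ≈ 0.038344 m

y(8) = 86273/2250000 m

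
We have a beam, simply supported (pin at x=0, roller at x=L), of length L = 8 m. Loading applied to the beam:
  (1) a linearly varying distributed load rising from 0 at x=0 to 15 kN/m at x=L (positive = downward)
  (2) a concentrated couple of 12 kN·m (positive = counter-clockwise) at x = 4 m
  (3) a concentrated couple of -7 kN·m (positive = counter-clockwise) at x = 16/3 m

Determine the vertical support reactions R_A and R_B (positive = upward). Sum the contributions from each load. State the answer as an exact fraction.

Load 1 — triangular load w₀=15 kN/m (0→w₀ over full span):
  R_A = w₀L/6 = 15·8/6 = 20 kN
  R_B = w₀L/3 = 15·8/3 = 40 kN
Load 2 — applied couple M₀=12 kN·m at a=4 m (b=L-a=4):
  R_A = M₀/L = 12/8 = 3/2 kN
  R_B = -M₀/L = -12/8 = -3/2 kN
Load 3 — applied couple M₀=-7 kN·m at a=16/3 m (b=L-a=8/3):
  R_A = M₀/L = (-7)/8 = -7/8 kN
  R_B = -M₀/L = -(-7)/8 = 7/8 kN
Superposition: R_A = 165/8 kN, R_B = 315/8 kN

R_A = 165/8 kN, R_B = 315/8 kN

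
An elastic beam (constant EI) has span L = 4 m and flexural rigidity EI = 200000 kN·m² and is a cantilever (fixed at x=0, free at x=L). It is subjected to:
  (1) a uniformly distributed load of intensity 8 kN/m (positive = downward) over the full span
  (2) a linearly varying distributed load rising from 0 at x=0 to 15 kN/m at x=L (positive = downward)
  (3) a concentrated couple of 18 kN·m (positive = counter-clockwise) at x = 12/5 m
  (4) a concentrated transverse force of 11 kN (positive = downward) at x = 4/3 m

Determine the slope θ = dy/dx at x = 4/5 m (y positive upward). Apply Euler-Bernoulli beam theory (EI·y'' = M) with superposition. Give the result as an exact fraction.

θ(4/5) = -281/625000 rad

Load 1 — uniform load w=8 kN/m over full span:
  θ_1 = -wx(x²-3Lx+3L²)/(6EI) = -8·(4/5)·((4/5)²-3·4·(4/5)+3·4²)/(6·200000) = -244/1171875 rad
Load 2 — triangular load w₀=15 kN/m (0→w₀ over full span):
  θ_2 = (w₀Lx²/4-w₀L²x/3-w₀x⁴/(24L))/EI = (15·4·(4/5)²/4-15·4²·(4/5)/3-15·(4/5)⁴/(24·4))/200000 = -851/3125000 rad
Load 3 — applied couple M₀=18 kN·m at a=12/5 m (b=L-a=8/5):
  θ_3 = M₀x/EI  [x≤a] = 18·(4/5)/200000 = 9/125000 rad
Load 4 — point force P=11 kN at a=4/3 m (b=L-a=8/3):
  θ_4 = -Px(2a-x)/(2EI)  [x≤a] = -11·(4/5)·(2·(4/3)-(4/5))/(2·200000) = -77/1875000 rad
Superposition: θ = Σ θ_i = -281/625000 rad ≈ -0.000450 rad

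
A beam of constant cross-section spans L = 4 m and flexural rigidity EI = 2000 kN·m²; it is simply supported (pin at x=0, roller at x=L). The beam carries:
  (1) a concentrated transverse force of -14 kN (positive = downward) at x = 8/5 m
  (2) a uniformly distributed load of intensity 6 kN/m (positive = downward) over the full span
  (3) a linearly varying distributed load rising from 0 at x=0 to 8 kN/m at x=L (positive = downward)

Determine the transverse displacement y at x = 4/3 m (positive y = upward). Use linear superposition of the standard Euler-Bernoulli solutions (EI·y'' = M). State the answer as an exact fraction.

y(4/3) = -73036/11390625 m

Load 1 — point force P=-14 kN at a=8/5 m (b=L-a=12/5):
  y_1 = -Pbx(L²-b²-x²)/(6LEI)  [x≤a] = -(-14)·(12/5)·(4/3)·(4²-(12/5)²-(4/3)²)/(6·4·2000) = 3332/421875 m
Load 2 — uniform load w=6 kN/m over full span:
  y_2 = -wx(L³-2Lx²+x³)/(24EI) = -6·(4/3)·(4³-2·4·(4/3)²+(4/3)³)/(24·2000) = -88/10125 m
Load 3 — triangular load w₀=8 kN/m (0→w₀ over full span):
  y_3 = -w₀x(7L⁴-10L²x²+3x⁴)/(360LEI) = -8·(4/3)·(7·4⁴-10·4²·(4/3)²+3·(4/3)⁴)/(360·4·2000) = -512/91125 m
Superposition: y = Σ y_i = -73036/11390625 m ≈ -0.006412 m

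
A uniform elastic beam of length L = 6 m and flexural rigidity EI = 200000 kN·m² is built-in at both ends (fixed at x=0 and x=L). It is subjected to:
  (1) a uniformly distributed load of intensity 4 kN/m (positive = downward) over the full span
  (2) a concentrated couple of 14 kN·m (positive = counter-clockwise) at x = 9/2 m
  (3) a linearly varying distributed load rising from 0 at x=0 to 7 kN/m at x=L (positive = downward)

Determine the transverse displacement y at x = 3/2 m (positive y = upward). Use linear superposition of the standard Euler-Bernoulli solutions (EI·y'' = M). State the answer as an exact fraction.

y(3/2) = -43569/512000000 m

Load 1 — uniform load w=4 kN/m over full span:
  y_1 = -wx²(L-x)²/(24EI) = -4·(3/2)²·(6-(3/2))²/(24·200000) = -243/6400000 m
Load 2 — applied couple M₀=14 kN·m at a=9/2 m (b=L-a=3/2):
  y_2 = (R_Ax³/6 - M_Ax²/2)/EI  [x≤a] with R_A=21/8, M_A=35/8 = ((21/8)·(3/2)³/6 - (35/8)·(3/2)²/2)/200000 = -441/25600000 m
Load 3 — triangular load w₀=7 kN/m (0→w₀ over full span):
  y_3 = -w₀x²(L-x)²(x+2L)/(120LEI) = -7·(3/2)²·(6-(3/2))²·((3/2)+2·6)/(120·6·200000) = -15309/512000000 m
Superposition: y = Σ y_i = -43569/512000000 m ≈ -0.000085 m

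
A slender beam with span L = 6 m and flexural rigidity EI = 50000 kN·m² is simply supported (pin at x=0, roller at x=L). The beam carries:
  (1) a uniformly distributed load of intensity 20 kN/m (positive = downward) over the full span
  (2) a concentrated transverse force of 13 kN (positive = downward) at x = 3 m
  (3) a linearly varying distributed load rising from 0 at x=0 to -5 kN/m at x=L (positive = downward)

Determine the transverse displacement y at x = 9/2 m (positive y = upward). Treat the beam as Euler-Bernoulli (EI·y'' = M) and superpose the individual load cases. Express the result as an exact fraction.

y(9/2) = -127647/25600000 m

Load 1 — uniform load w=20 kN/m over full span:
  y_1 = -wx(L³-2Lx²+x³)/(24EI) = -20·(9/2)·(6³-2·6·(9/2)²+(9/2)³)/(24·50000) = -1539/320000 m
Load 2 — point force P=13 kN at a=3 m (b=L-a=3):
  y_2 = -Pa(L-x)(2Lx-a²-x²)/(6LEI)  [x>a] = -13·3·(6-(9/2))·(2·6·(9/2)-3²-(9/2)²)/(6·6·50000) = -1287/1600000 m
Load 3 — triangular load w₀=-5 kN/m (0→w₀ over full span):
  y_3 = -w₀x(7L⁴-10L²x²+3x⁴)/(360LEI) = -(-5)·(9/2)·(7·6⁴-10·6²·(9/2)²+3·(9/2)⁴)/(360·6·50000) = 3213/5120000 m
Superposition: y = Σ y_i = -127647/25600000 m ≈ -0.004986 m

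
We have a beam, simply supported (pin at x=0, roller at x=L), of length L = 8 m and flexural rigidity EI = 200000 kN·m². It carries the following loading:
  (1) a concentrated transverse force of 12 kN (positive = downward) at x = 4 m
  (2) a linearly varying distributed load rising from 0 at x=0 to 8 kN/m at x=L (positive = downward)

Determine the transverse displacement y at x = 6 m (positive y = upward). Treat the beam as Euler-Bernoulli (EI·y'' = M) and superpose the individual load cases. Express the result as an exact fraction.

y(6) = -37/30000 m

Load 1 — point force P=12 kN at a=4 m (b=L-a=4):
  y_1 = -Pa(L-x)(2Lx-a²-x²)/(6LEI)  [x>a] = -12·4·(8-6)·(2·8·6-4²-6²)/(6·8·200000) = -11/25000 m
Load 2 — triangular load w₀=8 kN/m (0→w₀ over full span):
  y_2 = -w₀x(7L⁴-10L²x²+3x⁴)/(360LEI) = -8·6·(7·8⁴-10·8²·6²+3·6⁴)/(360·8·200000) = -119/150000 m
Superposition: y = Σ y_i = -37/30000 m ≈ -0.001233 m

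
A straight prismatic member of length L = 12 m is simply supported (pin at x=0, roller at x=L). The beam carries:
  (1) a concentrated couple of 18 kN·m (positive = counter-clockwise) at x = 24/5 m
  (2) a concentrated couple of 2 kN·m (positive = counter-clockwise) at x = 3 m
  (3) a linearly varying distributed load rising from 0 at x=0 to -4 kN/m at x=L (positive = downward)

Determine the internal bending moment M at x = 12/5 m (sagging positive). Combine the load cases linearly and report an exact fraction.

M(12/5) = -1804/125 kN·m

Load 1 — applied couple M₀=18 kN·m at a=24/5 m (b=L-a=36/5):
  M_1 = M₀x/L  [x≤a] = 18·(12/5)/12 = 18/5 kN·m
Load 2 — applied couple M₀=2 kN·m at a=3 m (b=L-a=9):
  M_2 = M₀x/L  [x≤a] = 2·(12/5)/12 = 2/5 kN·m
Load 3 — triangular load w₀=-4 kN/m (0→w₀ over full span):
  M_3 = w₀Lx/6 - w₀x³/(6L) = (-4)·12·(12/5)/6 - (-4)·(12/5)³/(6·12) = -2304/125 kN·m
Superposition: M = Σ M_i = -1804/125 kN·m ≈ -14.432000 kN·m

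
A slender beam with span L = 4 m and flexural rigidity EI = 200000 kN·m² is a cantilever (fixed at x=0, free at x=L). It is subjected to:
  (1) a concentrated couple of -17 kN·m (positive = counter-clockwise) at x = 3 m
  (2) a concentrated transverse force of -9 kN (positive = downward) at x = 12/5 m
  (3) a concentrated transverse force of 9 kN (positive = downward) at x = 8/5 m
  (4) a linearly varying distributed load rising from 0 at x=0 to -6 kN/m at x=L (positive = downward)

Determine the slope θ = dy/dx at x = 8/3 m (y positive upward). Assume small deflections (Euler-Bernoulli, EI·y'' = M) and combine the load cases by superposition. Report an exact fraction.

Load 1 — applied couple M₀=-17 kN·m at a=3 m (b=L-a=1):
  θ_1 = M₀x/EI  [x≤a] = (-17)·(8/3)/200000 = -17/75000 rad
Load 2 — point force P=-9 kN at a=12/5 m (b=L-a=8/5):
  θ_2 = -Pa²/(2EI)  [x>a] = -(-9)·(12/5)²/(2·200000) = 81/625000 rad
Load 3 — point force P=9 kN at a=8/5 m (b=L-a=12/5):
  θ_3 = -Pa²/(2EI)  [x>a] = -9·(8/5)²/(2·200000) = -9/156250 rad
Load 4 — triangular load w₀=-6 kN/m (0→w₀ over full span):
  θ_4 = (w₀Lx²/4-w₀L²x/3-w₀x⁴/(24L))/EI = ((-6)·4·(8/3)²/4-(-6)·4²·(8/3)/3-(-6)·(8/3)⁴/(24·4))/200000 = 58/253125 rad
Superposition: θ = Σ θ_i = 377/5062500 rad ≈ 0.000074 rad

θ(8/3) = 377/5062500 rad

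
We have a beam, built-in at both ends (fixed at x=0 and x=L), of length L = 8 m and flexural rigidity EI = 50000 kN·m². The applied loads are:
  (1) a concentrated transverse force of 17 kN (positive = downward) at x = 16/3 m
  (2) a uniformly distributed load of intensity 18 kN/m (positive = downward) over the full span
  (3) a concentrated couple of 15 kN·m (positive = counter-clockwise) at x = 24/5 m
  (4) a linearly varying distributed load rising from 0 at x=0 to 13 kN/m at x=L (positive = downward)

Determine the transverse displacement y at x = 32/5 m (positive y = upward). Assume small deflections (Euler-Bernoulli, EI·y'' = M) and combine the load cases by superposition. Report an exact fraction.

Load 1 — point force P=17 kN at a=16/3 m (b=L-a=8/3):
  y_1 = -Pa²(L-x)²(3bL-(3b+a)(L-x))/(6L³EI)  [x>a] = -17·(16/3)²·(8-(32/5))²·(3·(8/3)·8-(3·(8/3)+(16/3))·(8-(32/5)))/(6·8³·50000) = -2176/6328125 m
Load 2 — uniform load w=18 kN/m over full span:
  y_2 = -wx²(L-x)²/(24EI) = -18·(32/5)²·(8-(32/5))²/(24·50000) = -3072/1953125 m
Load 3 — applied couple M₀=15 kN·m at a=24/5 m (b=L-a=16/5):
  y_3 = (R_Ax³/6 - M_Ax²/2 - M₀(x-a)²/2)/EI  [x>a] with R_A=27/10, M_A=24/5 = ((27/10)·(32/5)³/6 - (24/5)·(32/5)²/2 - 15·((32/5)-(24/5))²/2)/50000 = 18/1953125 m
Load 4 — triangular load w₀=13 kN/m (0→w₀ over full span):
  y_4 = -w₀x²(L-x)²(x+2L)/(120LEI) = -13·(32/5)²·(8-(32/5))²·((32/5)+2·8)/(120·8·50000) = -93184/146484375 m
Superposition: y = Σ y_i = -10060318/3955078125 m ≈ -0.002544 m

y(32/5) = -10060318/3955078125 m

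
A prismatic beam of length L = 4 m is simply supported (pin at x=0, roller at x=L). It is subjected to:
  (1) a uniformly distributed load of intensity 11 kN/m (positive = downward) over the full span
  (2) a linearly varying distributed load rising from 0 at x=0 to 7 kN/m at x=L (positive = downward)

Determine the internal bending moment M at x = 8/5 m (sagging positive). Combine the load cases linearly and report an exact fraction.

M(8/5) = 3424/125 kN·m

Load 1 — uniform load w=11 kN/m over full span:
  M_1 = wx(L-x)/2 = 11·(8/5)·(4-(8/5))/2 = 528/25 kN·m
Load 2 — triangular load w₀=7 kN/m (0→w₀ over full span):
  M_2 = w₀Lx/6 - w₀x³/(6L) = 7·4·(8/5)/6 - 7·(8/5)³/(6·4) = 784/125 kN·m
Superposition: M = Σ M_i = 3424/125 kN·m ≈ 27.392000 kN·m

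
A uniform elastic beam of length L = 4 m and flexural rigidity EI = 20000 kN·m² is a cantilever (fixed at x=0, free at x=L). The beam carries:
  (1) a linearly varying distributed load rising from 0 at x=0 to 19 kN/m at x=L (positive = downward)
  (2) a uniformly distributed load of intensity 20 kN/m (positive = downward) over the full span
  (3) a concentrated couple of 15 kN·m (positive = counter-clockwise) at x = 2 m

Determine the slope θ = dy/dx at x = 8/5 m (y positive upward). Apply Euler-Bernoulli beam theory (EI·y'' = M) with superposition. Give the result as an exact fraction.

Load 1 — triangular load w₀=19 kN/m (0→w₀ over full span):
  θ_1 = (w₀Lx²/4-w₀L²x/3-w₀x⁴/(24L))/EI = (19·4·(8/5)²/4-19·4²·(8/5)/3-19·(8/5)⁴/(24·4))/20000 = -2242/390625 rad
Load 2 — uniform load w=20 kN/m over full span:
  θ_2 = -wx(x²-3Lx+3L²)/(6EI) = -20·(8/5)·((8/5)²-3·4·(8/5)+3·4²)/(6·20000) = -392/46875 rad
Load 3 — applied couple M₀=15 kN·m at a=2 m (b=L-a=2):
  θ_3 = M₀x/EI  [x≤a] = 15·(8/5)/20000 = 3/2500 rad
Superposition: θ = Σ θ_i = -60479/4687500 rad ≈ -0.012902 rad

θ(8/5) = -60479/4687500 rad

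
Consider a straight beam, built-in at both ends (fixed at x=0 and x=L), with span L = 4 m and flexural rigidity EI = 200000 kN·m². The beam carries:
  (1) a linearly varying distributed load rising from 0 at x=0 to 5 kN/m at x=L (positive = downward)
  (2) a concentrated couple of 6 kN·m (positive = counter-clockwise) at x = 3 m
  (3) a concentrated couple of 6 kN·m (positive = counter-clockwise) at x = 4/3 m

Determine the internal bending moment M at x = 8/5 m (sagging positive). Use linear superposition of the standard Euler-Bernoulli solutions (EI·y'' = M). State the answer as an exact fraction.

M(8/5) = -139/200 kN·m

Load 1 — triangular load w₀=5 kN/m (0→w₀ over full span):
  M_1 = 3w₀Lx/20 - w₀L²/30 - w₀x³/(6L) = 3·5·4·(8/5)/20 - 5·4²/30 - 5·(8/5)³/(6·4) = 32/25 kN·m
Load 2 — applied couple M₀=6 kN·m at a=3 m (b=L-a=1):
  M_2 = R_Ax - M_A  [x≤a] with R_A=27/16, M_A=15/8 = (27/16)·(8/5) - (15/8) = 33/40 kN·m
Load 3 — applied couple M₀=6 kN·m at a=4/3 m (b=L-a=8/3):
  M_3 = R_Ax - M_A - M₀  [x>a] with R_A=2, M_A=0 = 2·(8/5) - 0 - 6 = -14/5 kN·m
Superposition: M = Σ M_i = -139/200 kN·m ≈ -0.695000 kN·m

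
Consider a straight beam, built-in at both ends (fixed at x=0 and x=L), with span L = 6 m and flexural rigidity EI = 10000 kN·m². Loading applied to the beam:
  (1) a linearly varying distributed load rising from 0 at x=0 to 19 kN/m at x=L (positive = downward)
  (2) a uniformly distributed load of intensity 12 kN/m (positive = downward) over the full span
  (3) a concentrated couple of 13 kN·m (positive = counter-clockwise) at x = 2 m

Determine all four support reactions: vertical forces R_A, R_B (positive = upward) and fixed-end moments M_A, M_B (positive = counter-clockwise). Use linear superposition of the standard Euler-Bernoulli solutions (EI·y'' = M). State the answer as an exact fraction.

R_A = 5039/90 kN, M_A = 294/5 kN·m, R_B = 6571/90 kN, M_B = -988/15 kN·m

Load 1 — triangular load w₀=19 kN/m (0→w₀ over full span):
  R_A = 3w₀L/20 = 3·19·6/20 = 171/10 kN
  M_A = w₀L²/30 = 19·6²/30 = 114/5 kN·m
  R_B = 7w₀L/20 = 7·19·6/20 = 399/10 kN
  M_B = -w₀L²/20 = -19·6²/20 = -171/5 kN·m
Load 2 — uniform load w=12 kN/m over full span:
  R_A = wL/2 = 12·6/2 = 36 kN
  M_A = wL²/12 = 12·6²/12 = 36 kN·m
  R_B = wL/2 = 12·6/2 = 36 kN
  M_B = -wL²/12 = -12·6²/12 = -36 kN·m
Load 3 — applied couple M₀=13 kN·m at a=2 m (b=L-a=4):
  R_A = 6M₀ab/L³ = 6·13·2·4/6³ = 26/9 kN
  M_A = M₀b(2a-b)/L² = 13·4·(2·2-4)/6² = 0 kN·m
  R_B = -6M₀ab/L³ = -6·13·2·4/6³ = -26/9 kN
  M_B = M₀a(2b-a)/L² = 13·2·(2·4-2)/6² = 13/3 kN·m
Superposition: R_A = 5039/90 kN, M_A = 294/5 kN·m, R_B = 6571/90 kN, M_B = -988/15 kN·m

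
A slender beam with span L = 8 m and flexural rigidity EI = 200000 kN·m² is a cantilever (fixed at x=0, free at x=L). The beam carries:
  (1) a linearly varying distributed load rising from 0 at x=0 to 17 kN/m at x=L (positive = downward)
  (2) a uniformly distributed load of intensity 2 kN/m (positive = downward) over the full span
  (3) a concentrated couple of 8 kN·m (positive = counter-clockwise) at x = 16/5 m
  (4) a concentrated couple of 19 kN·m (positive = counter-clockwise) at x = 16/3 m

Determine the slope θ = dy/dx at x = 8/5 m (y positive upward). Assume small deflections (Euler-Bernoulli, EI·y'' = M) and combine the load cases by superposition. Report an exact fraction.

Load 1 — triangular load w₀=17 kN/m (0→w₀ over full span):
  θ_1 = (w₀Lx²/4-w₀L²x/3-w₀x⁴/(24L))/EI = (17·8·(8/5)²/4-17·8²·(8/5)/3-17·(8/5)⁴/(24·8))/200000 = -14467/5859375 rad
Load 2 — uniform load w=2 kN/m over full span:
  θ_2 = -wx(x²-3Lx+3L²)/(6EI) = -2·(8/5)·((8/5)²-3·8·(8/5)+3·8²)/(6·200000) = -488/1171875 rad
Load 3 — applied couple M₀=8 kN·m at a=16/5 m (b=L-a=24/5):
  θ_3 = M₀x/EI  [x≤a] = 8·(8/5)/200000 = 1/15625 rad
Load 4 — applied couple M₀=19 kN·m at a=16/3 m (b=L-a=8/3):
  θ_4 = M₀x/EI  [x≤a] = 19·(8/5)/200000 = 19/125000 rad
Superposition: θ = Σ θ_i = -125131/46875000 rad ≈ -0.002669 rad

θ(8/5) = -125131/46875000 rad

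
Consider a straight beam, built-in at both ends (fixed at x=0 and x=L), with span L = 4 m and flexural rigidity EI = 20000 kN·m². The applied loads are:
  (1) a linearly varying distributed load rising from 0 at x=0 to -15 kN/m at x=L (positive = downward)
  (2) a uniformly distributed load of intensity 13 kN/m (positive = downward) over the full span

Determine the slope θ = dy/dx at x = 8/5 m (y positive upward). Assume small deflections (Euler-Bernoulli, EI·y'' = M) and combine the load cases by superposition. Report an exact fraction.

Load 1 — triangular load w₀=-15 kN/m (0→w₀ over full span):
  θ_1 = -w₀(2x(L-x)(L-2x)(x+2L)+x²(L-x)²)/(120LEI) = -(-15)·(2·(8/5)·(4-(8/5))·(4-2·(8/5))·((8/5)+2·4)+(8/5)²·(4-(8/5))²)/(120·4·20000) = 9/78125 rad
Load 2 — uniform load w=13 kN/m over full span:
  θ_2 = -wx(L-x)(L-2x)/(12EI) = -13·(8/5)·(4-(8/5))·(4-2·(8/5))/(12·20000) = -13/78125 rad
Superposition: θ = Σ θ_i = -4/78125 rad ≈ -0.000051 rad

θ(8/5) = -4/78125 rad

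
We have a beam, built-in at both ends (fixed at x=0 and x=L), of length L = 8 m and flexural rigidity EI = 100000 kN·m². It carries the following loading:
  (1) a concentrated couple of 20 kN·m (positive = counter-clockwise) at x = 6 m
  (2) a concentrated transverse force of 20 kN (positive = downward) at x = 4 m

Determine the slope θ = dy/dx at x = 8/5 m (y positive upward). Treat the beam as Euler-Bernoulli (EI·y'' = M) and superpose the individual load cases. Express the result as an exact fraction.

θ(8/5) = -4/15625 rad

Load 1 — applied couple M₀=20 kN·m at a=6 m (b=L-a=2):
  θ_1 = (R_Ax²/2 - M_Ax)/EI  [x≤a] with R_A=45/16, M_A=25/4 = ((45/16)·(8/5)²/2 - (25/4)·(8/5))/100000 = -1/15625 rad
Load 2 — point force P=20 kN at a=4 m (b=L-a=4):
  θ_2 = -Pb²x(2aL-(3a+b)x)/(2L³EI)  [x≤a] = -20·4²·(8/5)·(2·4·8-(3·4+4)·(8/5))/(2·8³·100000) = -3/15625 rad
Superposition: θ = Σ θ_i = -4/15625 rad ≈ -0.000256 rad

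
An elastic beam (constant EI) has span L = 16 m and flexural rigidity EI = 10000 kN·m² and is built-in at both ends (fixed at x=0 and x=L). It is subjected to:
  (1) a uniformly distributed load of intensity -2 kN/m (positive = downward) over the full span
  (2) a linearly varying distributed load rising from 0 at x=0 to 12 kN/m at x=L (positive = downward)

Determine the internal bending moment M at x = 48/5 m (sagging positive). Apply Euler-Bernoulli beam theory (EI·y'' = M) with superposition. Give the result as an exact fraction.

Load 1 — uniform load w=-2 kN/m over full span:
  M_1 = wLx/2 - wL²/12 - wx²/2 = (-2)·16·(48/5)/2 - (-2)·16²/12 - (-2)·(48/5)²/2 = -1408/75 kN·m
Load 2 — triangular load w₀=12 kN/m (0→w₀ over full span):
  M_2 = 3w₀Lx/20 - w₀L²/30 - w₀x³/(6L) = 3·12·16·(48/5)/20 - 12·16²/30 - 12·(48/5)³/(6·16) = 7936/125 kN·m
Superposition: M = Σ M_i = 16768/375 kN·m ≈ 44.714667 kN·m

M(48/5) = 16768/375 kN·m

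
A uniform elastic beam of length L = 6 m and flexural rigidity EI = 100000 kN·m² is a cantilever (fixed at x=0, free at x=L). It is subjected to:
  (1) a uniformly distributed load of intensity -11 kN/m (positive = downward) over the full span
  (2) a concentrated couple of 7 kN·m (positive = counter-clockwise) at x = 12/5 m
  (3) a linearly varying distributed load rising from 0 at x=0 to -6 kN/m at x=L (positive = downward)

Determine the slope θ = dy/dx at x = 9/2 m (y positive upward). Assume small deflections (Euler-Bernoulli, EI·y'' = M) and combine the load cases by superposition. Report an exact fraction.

θ(9/2) = 361887/64000000 rad

Load 1 — uniform load w=-11 kN/m over full span:
  θ_1 = -wx(x²-3Lx+3L²)/(6EI) = -(-11)·(9/2)·((9/2)²-3·6·(9/2)+3·6²)/(6·100000) = 6237/1600000 rad
Load 2 — applied couple M₀=7 kN·m at a=12/5 m (b=L-a=18/5):
  θ_2 = M₀a/EI  [x>a] = 7·(12/5)/100000 = 21/125000 rad
Load 3 — triangular load w₀=-6 kN/m (0→w₀ over full span):
  θ_3 = (w₀Lx²/4-w₀L²x/3-w₀x⁴/(24L))/EI = ((-6)·6·(9/2)²/4-(-6)·6²·(9/2)/3-(-6)·(9/2)⁴/(24·6))/100000 = 20331/12800000 rad
Superposition: θ = Σ θ_i = 361887/64000000 rad ≈ 0.005654 rad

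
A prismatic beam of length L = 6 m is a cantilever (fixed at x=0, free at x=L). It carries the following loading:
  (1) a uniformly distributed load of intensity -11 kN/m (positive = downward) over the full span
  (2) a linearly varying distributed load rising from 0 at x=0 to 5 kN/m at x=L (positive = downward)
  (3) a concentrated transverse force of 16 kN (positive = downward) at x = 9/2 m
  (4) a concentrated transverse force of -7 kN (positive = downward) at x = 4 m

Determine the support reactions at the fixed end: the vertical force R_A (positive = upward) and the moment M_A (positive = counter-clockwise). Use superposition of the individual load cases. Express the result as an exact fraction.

R_A = -42 kN, M_A = -94 kN·m

Load 1 — uniform load w=-11 kN/m over full span:
  R_A = wL = (-11)·6 = -66 kN
  M_A = wL²/2 = (-11)·6²/2 = -198 kN·m
Load 2 — triangular load w₀=5 kN/m (0→w₀ over full span):
  R_A = w₀L/2 = 5·6/2 = 15 kN
  M_A = w₀L²/3 = 5·6²/3 = 60 kN·m
Load 3 — point force P=16 kN at a=9/2 m (b=L-a=3/2):
  R_A = P = 16 kN
  M_A = Pa = 16·(9/2) = 72 kN·m
Load 4 — point force P=-7 kN at a=4 m (b=L-a=2):
  R_A = P = (-7) = -7 kN
  M_A = Pa = (-7)·4 = -28 kN·m
Superposition: R_A = -42 kN, M_A = -94 kN·m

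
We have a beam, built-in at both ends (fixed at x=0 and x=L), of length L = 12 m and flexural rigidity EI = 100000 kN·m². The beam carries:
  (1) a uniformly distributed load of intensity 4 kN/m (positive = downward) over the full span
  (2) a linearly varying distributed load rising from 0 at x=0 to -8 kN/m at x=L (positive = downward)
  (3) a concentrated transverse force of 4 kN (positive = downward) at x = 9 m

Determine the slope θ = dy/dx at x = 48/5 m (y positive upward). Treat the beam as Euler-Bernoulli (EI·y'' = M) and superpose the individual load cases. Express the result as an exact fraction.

Load 1 — uniform load w=4 kN/m over full span:
  θ_1 = -wx(L-x)(L-2x)/(12EI) = -4·(48/5)·(12-(48/5))·(12-2·(48/5))/(12·100000) = 216/390625 rad
Load 2 — triangular load w₀=-8 kN/m (0→w₀ over full span):
  θ_2 = -w₀(2x(L-x)(L-2x)(x+2L)+x²(L-x)²)/(120LEI) = -(-8)·(2·(48/5)·(12-(48/5))·(12-2·(48/5))·((48/5)+2·12)+(48/5)²·(12-(48/5))²)/(120·12·100000) = -1152/1953125 rad
Load 3 — point force P=4 kN at a=9 m (b=L-a=3):
  θ_3 = Pa²(L-x)(2bL-(3b+a)(L-x))/(2L³EI)  [x>a] = 4·9²·(12-(48/5))·(2·3·12-(3·3+9)·(12-(48/5)))/(2·12³·100000) = 81/1250000 rad
Superposition: θ = Σ θ_i = 873/31250000 rad ≈ 0.000028 rad

θ(48/5) = 873/31250000 rad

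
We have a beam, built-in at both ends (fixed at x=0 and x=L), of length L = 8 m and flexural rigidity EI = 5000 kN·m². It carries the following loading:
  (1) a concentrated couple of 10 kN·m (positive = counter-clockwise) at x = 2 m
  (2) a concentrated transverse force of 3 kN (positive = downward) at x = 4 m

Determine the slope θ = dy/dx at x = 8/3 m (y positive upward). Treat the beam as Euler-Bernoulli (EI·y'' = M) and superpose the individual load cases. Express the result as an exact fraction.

Load 1 — applied couple M₀=10 kN·m at a=2 m (b=L-a=6):
  θ_1 = (R_Ax²/2 - M_Ax - M₀(x-a))/EI  [x>a] with R_A=45/32, M_A=-15/8 = ((45/32)·(8/3)²/2 - (-15/8)·(8/3) - 10·((8/3)-2))/5000 = 1/1500 rad
Load 2 — point force P=3 kN at a=4 m (b=L-a=4):
  θ_2 = -Pb²x(2aL-(3a+b)x)/(2L³EI)  [x≤a] = -3·4²·(8/3)·(2·4·8-(3·4+4)·(8/3))/(2·8³·5000) = -1/1875 rad
Superposition: θ = Σ θ_i = 1/7500 rad ≈ 0.000133 rad

θ(8/3) = 1/7500 rad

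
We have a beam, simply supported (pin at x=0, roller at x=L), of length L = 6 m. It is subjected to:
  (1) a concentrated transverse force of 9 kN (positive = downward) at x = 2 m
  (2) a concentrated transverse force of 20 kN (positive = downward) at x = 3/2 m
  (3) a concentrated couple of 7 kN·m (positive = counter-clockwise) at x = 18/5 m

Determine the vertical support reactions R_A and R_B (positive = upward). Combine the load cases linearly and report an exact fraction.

Load 1 — point force P=9 kN at a=2 m (b=L-a=4):
  R_A = Pb/L = 9·4/6 = 6 kN
  R_B = Pa/L = 9·2/6 = 3 kN
Load 2 — point force P=20 kN at a=3/2 m (b=L-a=9/2):
  R_A = Pb/L = 20·(9/2)/6 = 15 kN
  R_B = Pa/L = 20·(3/2)/6 = 5 kN
Load 3 — applied couple M₀=7 kN·m at a=18/5 m (b=L-a=12/5):
  R_A = M₀/L = 7/6 kN
  R_B = -M₀/L = -7/6 kN
Superposition: R_A = 133/6 kN, R_B = 41/6 kN

R_A = 133/6 kN, R_B = 41/6 kN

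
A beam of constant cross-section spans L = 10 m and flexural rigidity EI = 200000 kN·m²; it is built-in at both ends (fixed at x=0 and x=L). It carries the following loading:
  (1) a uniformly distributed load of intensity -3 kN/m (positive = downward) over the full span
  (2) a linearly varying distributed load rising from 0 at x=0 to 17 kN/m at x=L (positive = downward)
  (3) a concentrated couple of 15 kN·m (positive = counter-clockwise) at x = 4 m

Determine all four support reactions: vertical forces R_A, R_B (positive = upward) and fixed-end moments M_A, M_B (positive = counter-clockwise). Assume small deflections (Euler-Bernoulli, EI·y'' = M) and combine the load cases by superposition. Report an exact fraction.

Load 1 — uniform load w=-3 kN/m over full span:
  R_A = wL/2 = (-3)·10/2 = -15 kN
  M_A = wL²/12 = (-3)·10²/12 = -25 kN·m
  R_B = wL/2 = (-3)·10/2 = -15 kN
  M_B = -wL²/12 = -(-3)·10²/12 = 25 kN·m
Load 2 — triangular load w₀=17 kN/m (0→w₀ over full span):
  R_A = 3w₀L/20 = 3·17·10/20 = 51/2 kN
  M_A = w₀L²/30 = 17·10²/30 = 170/3 kN·m
  R_B = 7w₀L/20 = 7·17·10/20 = 119/2 kN
  M_B = -w₀L²/20 = -17·10²/20 = -85 kN·m
Load 3 — applied couple M₀=15 kN·m at a=4 m (b=L-a=6):
  R_A = 6M₀ab/L³ = 6·15·4·6/10³ = 54/25 kN
  M_A = M₀b(2a-b)/L² = 15·6·(2·4-6)/10² = 9/5 kN·m
  R_B = -6M₀ab/L³ = -6·15·4·6/10³ = -54/25 kN
  M_B = M₀a(2b-a)/L² = 15·4·(2·6-4)/10² = 24/5 kN·m
Superposition: R_A = 633/50 kN, M_A = 502/15 kN·m, R_B = 2117/50 kN, M_B = -276/5 kN·m

R_A = 633/50 kN, M_A = 502/15 kN·m, R_B = 2117/50 kN, M_B = -276/5 kN·m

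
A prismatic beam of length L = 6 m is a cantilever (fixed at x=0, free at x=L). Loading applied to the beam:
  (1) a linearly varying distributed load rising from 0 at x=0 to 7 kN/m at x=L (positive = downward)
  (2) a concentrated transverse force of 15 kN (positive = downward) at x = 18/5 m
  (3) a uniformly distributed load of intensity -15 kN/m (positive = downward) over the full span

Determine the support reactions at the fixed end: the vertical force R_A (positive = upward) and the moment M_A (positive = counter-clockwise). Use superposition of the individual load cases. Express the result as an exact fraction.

Load 1 — triangular load w₀=7 kN/m (0→w₀ over full span):
  R_A = w₀L/2 = 7·6/2 = 21 kN
  M_A = w₀L²/3 = 7·6²/3 = 84 kN·m
Load 2 — point force P=15 kN at a=18/5 m (b=L-a=12/5):
  R_A = P = 15 kN
  M_A = Pa = 15·(18/5) = 54 kN·m
Load 3 — uniform load w=-15 kN/m over full span:
  R_A = wL = (-15)·6 = -90 kN
  M_A = wL²/2 = (-15)·6²/2 = -270 kN·m
Superposition: R_A = -54 kN, M_A = -132 kN·m

R_A = -54 kN, M_A = -132 kN·m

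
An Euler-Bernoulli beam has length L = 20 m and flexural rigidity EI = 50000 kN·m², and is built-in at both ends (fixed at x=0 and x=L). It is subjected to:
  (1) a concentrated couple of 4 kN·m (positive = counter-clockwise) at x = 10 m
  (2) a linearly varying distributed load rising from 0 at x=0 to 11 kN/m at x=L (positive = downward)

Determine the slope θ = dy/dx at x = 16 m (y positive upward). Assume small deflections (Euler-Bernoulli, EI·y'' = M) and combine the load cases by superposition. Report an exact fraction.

Load 1 — applied couple M₀=4 kN·m at a=10 m (b=L-a=10):
  θ_1 = (R_Ax²/2 - M_Ax - M₀(x-a))/EI  [x>a] with R_A=3/10, M_A=1 = ((3/10)·16²/2 - 1·16 - 4·(16-10))/50000 = -1/31250 rad
Load 2 — triangular load w₀=11 kN/m (0→w₀ over full span):
  θ_2 = -w₀(2x(L-x)(L-2x)(x+2L)+x²(L-x)²)/(120LEI) = -11·(2·16·(20-16)·(20-2·16)·(16+2·20)+16²·(20-16)²)/(120·20·50000) = 352/46875 rad
Superposition: θ = Σ θ_i = 701/93750 rad ≈ 0.007477 rad

θ(16) = 701/93750 rad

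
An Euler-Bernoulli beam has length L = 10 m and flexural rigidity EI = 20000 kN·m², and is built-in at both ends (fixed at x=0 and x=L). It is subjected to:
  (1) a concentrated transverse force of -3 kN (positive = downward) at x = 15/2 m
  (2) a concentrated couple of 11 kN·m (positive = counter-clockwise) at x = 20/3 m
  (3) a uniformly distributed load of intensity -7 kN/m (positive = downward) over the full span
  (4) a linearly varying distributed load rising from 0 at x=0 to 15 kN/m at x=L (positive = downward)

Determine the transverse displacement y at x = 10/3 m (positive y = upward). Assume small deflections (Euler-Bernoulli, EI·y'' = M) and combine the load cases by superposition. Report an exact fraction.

Load 1 — point force P=-3 kN at a=15/2 m (b=L-a=5/2):
  y_1 = -Pb²x²(3aL-(3a+b)x)/(6L³EI)  [x≤a] = -(-3)·(5/2)²·(10/3)²·(3·(15/2)·10-(3·(15/2)+(5/2))·(10/3))/(6·10³·20000) = 17/69120 m
Load 2 — applied couple M₀=11 kN·m at a=20/3 m (b=L-a=10/3):
  y_2 = (R_Ax³/6 - M_Ax²/2)/EI  [x≤a] with R_A=22/15, M_A=11/3 = ((22/15)·(10/3)³/6 - (11/3)·(10/3)²/2)/20000 = -11/19440 m
Load 3 — uniform load w=-7 kN/m over full span:
  y_3 = -wx²(L-x)²/(24EI) = -(-7)·(10/3)²·(10-(10/3))²/(24·20000) = 7/972 m
Load 4 — triangular load w₀=15 kN/m (0→w₀ over full span):
  y_4 = -w₀x²(L-x)²(x+2L)/(120LEI) = -15·(10/3)²·(10-(10/3))²·((10/3)+2·10)/(120·10·20000) = -7/972 m
Superposition: y = Σ y_i = -199/622080 m ≈ -0.000320 m

y(10/3) = -199/622080 m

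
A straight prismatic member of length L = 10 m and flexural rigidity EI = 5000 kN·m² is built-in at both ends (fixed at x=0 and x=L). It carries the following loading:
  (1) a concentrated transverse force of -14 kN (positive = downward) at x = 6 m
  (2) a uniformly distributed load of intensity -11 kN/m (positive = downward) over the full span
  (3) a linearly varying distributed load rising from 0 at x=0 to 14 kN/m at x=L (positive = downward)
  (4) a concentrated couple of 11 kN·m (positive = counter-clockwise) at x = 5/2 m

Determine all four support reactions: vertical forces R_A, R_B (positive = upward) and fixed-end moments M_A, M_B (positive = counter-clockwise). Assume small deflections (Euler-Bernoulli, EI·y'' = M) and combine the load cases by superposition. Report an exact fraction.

R_A = -75381/2000 kN, M_A = -24201/400 kN·m, R_B = -32619/2000 kN, M_B = 54317/1200 kN·m

Load 1 — point force P=-14 kN at a=6 m (b=L-a=4):
  R_A = Pb²(3a+b)/L³ = (-14)·4²·(3·6+4)/10³ = -616/125 kN
  M_A = Pab²/L² = (-14)·6·4²/10² = -336/25 kN·m
  R_B = Pa²(a+3b)/L³ = (-14)·6²·(6+3·4)/10³ = -1134/125 kN
  M_B = -Pa²b/L² = -(-14)·6²·4/10² = 504/25 kN·m
Load 2 — uniform load w=-11 kN/m over full span:
  R_A = wL/2 = (-11)·10/2 = -55 kN
  M_A = wL²/12 = (-11)·10²/12 = -275/3 kN·m
  R_B = wL/2 = (-11)·10/2 = -55 kN
  M_B = -wL²/12 = -(-11)·10²/12 = 275/3 kN·m
Load 3 — triangular load w₀=14 kN/m (0→w₀ over full span):
  R_A = 3w₀L/20 = 3·14·10/20 = 21 kN
  M_A = w₀L²/30 = 14·10²/30 = 140/3 kN·m
  R_B = 7w₀L/20 = 7·14·10/20 = 49 kN
  M_B = -w₀L²/20 = -14·10²/20 = -70 kN·m
Load 4 — applied couple M₀=11 kN·m at a=5/2 m (b=L-a=15/2):
  R_A = 6M₀ab/L³ = 6·11·(5/2)·(15/2)/10³ = 99/80 kN
  M_A = M₀b(2a-b)/L² = 11·(15/2)·(2·(5/2)-(15/2))/10² = -33/16 kN·m
  R_B = -6M₀ab/L³ = -6·11·(5/2)·(15/2)/10³ = -99/80 kN
  M_B = M₀a(2b-a)/L² = 11·(5/2)·(2·(15/2)-(5/2))/10² = 55/16 kN·m
Superposition: R_A = -75381/2000 kN, M_A = -24201/400 kN·m, R_B = -32619/2000 kN, M_B = 54317/1200 kN·m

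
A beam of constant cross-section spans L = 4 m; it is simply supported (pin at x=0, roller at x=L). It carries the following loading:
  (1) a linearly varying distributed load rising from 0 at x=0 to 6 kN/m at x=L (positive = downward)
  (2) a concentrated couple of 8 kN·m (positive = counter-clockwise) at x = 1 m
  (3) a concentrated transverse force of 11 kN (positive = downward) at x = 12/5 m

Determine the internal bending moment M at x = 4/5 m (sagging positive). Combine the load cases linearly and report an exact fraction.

Load 1 — triangular load w₀=6 kN/m (0→w₀ over full span):
  M_1 = w₀Lx/6 - w₀x³/(6L) = 6·4·(4/5)/6 - 6·(4/5)³/(6·4) = 384/125 kN·m
Load 2 — applied couple M₀=8 kN·m at a=1 m (b=L-a=3):
  M_2 = M₀x/L  [x≤a] = 8·(4/5)/4 = 8/5 kN·m
Load 3 — point force P=11 kN at a=12/5 m (b=L-a=8/5):
  M_3 = Pbx/L  [x≤a] = 11·(8/5)·(4/5)/4 = 88/25 kN·m
Superposition: M = Σ M_i = 1024/125 kN·m ≈ 8.192000 kN·m

M(4/5) = 1024/125 kN·m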